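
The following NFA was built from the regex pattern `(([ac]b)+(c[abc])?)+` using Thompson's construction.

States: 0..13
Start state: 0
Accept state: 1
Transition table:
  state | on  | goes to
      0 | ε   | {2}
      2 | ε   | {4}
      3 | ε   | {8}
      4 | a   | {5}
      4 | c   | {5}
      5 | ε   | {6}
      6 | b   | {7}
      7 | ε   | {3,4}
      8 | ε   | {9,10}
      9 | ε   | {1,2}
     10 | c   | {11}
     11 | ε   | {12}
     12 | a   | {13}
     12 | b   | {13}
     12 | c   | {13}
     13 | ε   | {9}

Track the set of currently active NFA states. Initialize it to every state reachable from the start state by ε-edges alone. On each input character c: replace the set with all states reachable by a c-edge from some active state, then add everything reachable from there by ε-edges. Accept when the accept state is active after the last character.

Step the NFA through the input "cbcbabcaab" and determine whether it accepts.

start: ε-closure({0}) = {0,2,4}
'c' @ 1: {5,6}
'b' @ 2: {1,2,3,4,7,8,9,10}  (accept∈set)
'c' @ 3: {5,6,11,12}
'b' @ 4: {1,2,3,4,7,8,9,10,13}  (accept∈set)
'a' @ 5: {5,6}
'b' @ 6: {1,2,3,4,7,8,9,10}  (accept∈set)
'c' @ 7: {5,6,11,12}
'a' @ 8: {1,2,4,9,13}  (accept∈set)
'a' @ 9: {5,6}
'b' @ 10: {1,2,3,4,7,8,9,10}  (accept∈set)
end set {1,2,3,4,7,8,9,10} — state 1 in

Answer: ACCEPT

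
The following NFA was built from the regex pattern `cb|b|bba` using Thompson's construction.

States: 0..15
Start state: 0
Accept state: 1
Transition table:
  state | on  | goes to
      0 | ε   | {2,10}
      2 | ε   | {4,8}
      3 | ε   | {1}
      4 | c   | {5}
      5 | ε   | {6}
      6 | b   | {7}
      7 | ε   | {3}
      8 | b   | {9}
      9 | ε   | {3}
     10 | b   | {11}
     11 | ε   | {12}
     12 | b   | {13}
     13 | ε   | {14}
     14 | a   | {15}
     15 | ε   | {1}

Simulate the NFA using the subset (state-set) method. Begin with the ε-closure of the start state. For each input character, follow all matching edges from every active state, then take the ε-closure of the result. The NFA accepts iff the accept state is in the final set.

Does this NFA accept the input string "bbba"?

initial (ε-close {0}): {0,2,4,8,10}
'b' @ 1: {1,3,9,11,12}  [accepting]
'b' @ 2: {13,14}
'b' @ 3: {}  — no active states
rest 'a' ignored (set empty)
end set {} — state 1 not in

Answer: REJECT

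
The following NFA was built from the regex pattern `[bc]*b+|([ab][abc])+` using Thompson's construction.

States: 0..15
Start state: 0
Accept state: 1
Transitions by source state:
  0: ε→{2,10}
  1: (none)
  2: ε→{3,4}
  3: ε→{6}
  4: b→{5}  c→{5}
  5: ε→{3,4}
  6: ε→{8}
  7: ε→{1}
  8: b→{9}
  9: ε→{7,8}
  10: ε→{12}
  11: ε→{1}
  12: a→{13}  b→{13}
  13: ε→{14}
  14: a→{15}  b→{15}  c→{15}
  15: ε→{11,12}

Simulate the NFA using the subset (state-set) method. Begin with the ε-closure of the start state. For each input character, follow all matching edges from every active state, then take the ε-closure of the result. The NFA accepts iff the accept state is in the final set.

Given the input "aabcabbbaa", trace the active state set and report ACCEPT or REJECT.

S₀ = ε-closure({0}) = {0,2,3,4,6,8,10,12}
'a' @ 1: {13,14}
'a' @ 2: {1,11,12,15}  ✓accept
'b' @ 3: {13,14}
'c' @ 4: {1,11,12,15}  ✓accept
'a' @ 5: {13,14}
'b' @ 6: {1,11,12,15}  ✓accept
'b' @ 7: {13,14}
'b' @ 8: {1,11,12,15}  ✓accept
'a' @ 9: {13,14}
'a' @ 10: {1,11,12,15}  ✓accept
end set {1,11,12,15} — state 1 in

Answer: ACCEPT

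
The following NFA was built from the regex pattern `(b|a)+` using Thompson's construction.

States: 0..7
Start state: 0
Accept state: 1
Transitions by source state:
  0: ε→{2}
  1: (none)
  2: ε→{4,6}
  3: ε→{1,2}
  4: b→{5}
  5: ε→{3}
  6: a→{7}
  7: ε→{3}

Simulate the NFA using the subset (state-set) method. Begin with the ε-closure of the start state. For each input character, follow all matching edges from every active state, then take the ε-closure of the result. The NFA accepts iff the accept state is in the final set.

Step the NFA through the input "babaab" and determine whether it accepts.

Answer: ACCEPT

Trace:
S₀ = ε-closure({0}) = {0,2,4,6}
'b' @ 1: {1,2,3,4,5,6}  [accepting]
'a' @ 2: {1,2,3,4,6,7}  [accepting]
'b' @ 3: {1,2,3,4,5,6}  [accepting]
'a' @ 4: {1,2,3,4,6,7}  [accepting]
'a' @ 5: {1,2,3,4,6,7}  [accepting]
'b' @ 6: {1,2,3,4,5,6}  [accepting]
after full input: {1,2,3,4,5,6}  (accept=1 in)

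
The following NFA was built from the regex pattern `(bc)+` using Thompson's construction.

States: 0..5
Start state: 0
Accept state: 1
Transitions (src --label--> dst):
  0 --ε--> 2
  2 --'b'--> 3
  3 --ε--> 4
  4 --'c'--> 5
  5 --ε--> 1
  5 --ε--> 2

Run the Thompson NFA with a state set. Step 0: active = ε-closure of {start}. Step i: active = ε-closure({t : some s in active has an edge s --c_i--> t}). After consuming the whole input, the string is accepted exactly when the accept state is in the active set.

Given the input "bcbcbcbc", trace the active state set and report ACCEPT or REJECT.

Answer: ACCEPT

Trace:
initial (ε-close {0}): {0,2}
'b' @ 1: {3,4}
'c' @ 2: {1,2,5}  (accept∈set)
'b' @ 3: {3,4}
'c' @ 4: {1,2,5}  (accept∈set)
'b' @ 5: {3,4}
'c' @ 6: {1,2,5}  (accept∈set)
'b' @ 7: {3,4}
'c' @ 8: {1,2,5}  (accept∈set)
after full input: {1,2,5}  (accept=1 in)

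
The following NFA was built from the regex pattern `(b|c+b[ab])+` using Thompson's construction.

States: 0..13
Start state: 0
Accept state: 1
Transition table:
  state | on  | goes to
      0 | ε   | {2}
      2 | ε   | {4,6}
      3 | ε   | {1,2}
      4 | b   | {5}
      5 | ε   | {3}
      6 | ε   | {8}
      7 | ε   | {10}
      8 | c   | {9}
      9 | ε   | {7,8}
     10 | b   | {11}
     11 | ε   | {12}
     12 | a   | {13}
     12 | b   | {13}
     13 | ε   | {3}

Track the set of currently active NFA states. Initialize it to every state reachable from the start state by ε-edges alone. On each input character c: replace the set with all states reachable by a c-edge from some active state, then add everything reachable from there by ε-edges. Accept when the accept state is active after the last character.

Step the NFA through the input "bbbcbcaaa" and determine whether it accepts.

initial (ε-close {0}): {0,2,4,6,8}
'b' @ 1: {1,2,3,4,5,6,8}  ✓accept
'b' @ 2: {1,2,3,4,5,6,8}  ✓accept
'b' @ 3: {1,2,3,4,5,6,8}  ✓accept
'c' @ 4: {7,8,9,10}
'b' @ 5: {11,12}
'c' @ 6: {}  — no active states
rest 'aaa' ignored (set empty)
end set {} — state 1 not in

Answer: REJECT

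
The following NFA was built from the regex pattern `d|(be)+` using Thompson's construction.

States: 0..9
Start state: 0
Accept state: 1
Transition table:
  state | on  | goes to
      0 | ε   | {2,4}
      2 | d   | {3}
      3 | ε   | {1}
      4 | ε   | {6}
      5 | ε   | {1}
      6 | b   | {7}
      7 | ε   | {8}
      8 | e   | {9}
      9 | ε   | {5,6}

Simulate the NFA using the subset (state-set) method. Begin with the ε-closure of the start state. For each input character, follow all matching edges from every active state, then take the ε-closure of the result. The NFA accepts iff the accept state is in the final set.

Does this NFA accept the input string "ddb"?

Answer: REJECT

Trace:
start: ε-closure({0}) = {0,2,4,6}
'd' @ 1: {1,3}  (accept∈set)
'd' @ 2: {}  — dead — no transitions
rest 'b' ignored (set empty)
end set {} — state 1 not in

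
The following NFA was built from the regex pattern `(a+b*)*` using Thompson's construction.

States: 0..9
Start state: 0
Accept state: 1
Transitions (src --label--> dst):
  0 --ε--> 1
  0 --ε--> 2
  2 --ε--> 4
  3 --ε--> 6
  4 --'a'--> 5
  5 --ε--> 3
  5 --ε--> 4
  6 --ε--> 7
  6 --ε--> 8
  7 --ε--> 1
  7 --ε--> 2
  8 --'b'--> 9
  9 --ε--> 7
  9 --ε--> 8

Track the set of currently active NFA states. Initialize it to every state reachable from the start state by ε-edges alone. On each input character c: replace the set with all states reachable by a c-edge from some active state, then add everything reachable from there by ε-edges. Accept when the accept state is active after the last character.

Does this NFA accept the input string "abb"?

start: ε-closure({0}) = {0,1,2,4}
'a' @ 1: {1,2,3,4,5,6,7,8}  (accept∈set)
'b' @ 2: {1,2,4,7,8,9}  (accept∈set)
'b' @ 3: {1,2,4,7,8,9}  (accept∈set)
end set {1,2,4,7,8,9} — state 1 in

Answer: ACCEPT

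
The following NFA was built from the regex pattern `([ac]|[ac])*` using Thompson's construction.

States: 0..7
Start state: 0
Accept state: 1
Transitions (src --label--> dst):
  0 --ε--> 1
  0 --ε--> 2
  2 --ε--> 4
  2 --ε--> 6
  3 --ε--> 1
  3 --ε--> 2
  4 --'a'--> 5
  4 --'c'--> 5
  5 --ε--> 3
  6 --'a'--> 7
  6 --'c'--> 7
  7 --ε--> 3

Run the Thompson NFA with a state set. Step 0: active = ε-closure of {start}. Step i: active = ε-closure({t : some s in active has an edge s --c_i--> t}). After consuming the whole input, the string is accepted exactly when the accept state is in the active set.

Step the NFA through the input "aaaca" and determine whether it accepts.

Answer: ACCEPT

Steps:
S₀ = ε-closure({0}) = {0,1,2,4,6}
'a' @ 1: {1,2,3,4,5,6,7}  ✓accept
'a' @ 2: {1,2,3,4,5,6,7}  ✓accept
'a' @ 3: {1,2,3,4,5,6,7}  ✓accept
'c' @ 4: {1,2,3,4,5,6,7}  ✓accept
'a' @ 5: {1,2,3,4,5,6,7}  ✓accept
end set {1,2,3,4,5,6,7} — state 1 in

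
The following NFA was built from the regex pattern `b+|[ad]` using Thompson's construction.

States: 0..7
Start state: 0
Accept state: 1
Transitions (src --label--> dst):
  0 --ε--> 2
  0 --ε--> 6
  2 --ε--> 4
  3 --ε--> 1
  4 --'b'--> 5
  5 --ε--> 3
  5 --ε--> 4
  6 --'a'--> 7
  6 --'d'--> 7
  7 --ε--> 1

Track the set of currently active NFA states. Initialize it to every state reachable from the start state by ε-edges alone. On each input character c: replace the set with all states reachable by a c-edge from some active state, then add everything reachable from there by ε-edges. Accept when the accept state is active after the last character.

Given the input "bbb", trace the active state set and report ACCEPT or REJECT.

Answer: ACCEPT

Derivation:
start: ε-closure({0}) = {0,2,4,6}
'b' @ 1: {1,3,4,5}  ✓accept
'b' @ 2: {1,3,4,5}  ✓accept
'b' @ 3: {1,3,4,5}  ✓accept
final: {1,3,4,5}; accept 1 in set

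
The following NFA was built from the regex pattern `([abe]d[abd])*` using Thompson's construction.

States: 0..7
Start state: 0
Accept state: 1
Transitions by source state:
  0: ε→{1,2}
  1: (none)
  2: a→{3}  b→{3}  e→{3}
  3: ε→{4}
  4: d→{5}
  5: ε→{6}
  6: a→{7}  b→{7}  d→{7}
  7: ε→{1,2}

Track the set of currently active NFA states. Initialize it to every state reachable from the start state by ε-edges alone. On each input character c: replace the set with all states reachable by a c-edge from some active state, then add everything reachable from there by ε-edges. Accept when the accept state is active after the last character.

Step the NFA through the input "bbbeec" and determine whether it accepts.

Answer: REJECT

Trace:
start: ε-closure({0}) = {0,1,2}
'b' @ 1: {3,4}
'b' @ 2: {}  — state set empty
rest 'beec' ignored (set empty)
final: {}; accept 1 not in set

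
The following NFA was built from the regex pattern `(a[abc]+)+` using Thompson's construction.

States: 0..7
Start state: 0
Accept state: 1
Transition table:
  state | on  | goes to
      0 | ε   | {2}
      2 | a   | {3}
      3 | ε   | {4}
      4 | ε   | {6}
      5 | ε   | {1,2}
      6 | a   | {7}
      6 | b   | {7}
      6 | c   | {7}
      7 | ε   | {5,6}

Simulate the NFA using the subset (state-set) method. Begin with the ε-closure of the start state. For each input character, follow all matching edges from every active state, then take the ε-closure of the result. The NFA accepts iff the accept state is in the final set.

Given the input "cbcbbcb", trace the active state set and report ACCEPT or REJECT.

Answer: REJECT

Steps:
start: ε-closure({0}) = {0,2}
'c' @ 1: {}  — dead — no transitions
rest 'bcbbcb' ignored (set empty)
after full input: {}  (accept=1 not in)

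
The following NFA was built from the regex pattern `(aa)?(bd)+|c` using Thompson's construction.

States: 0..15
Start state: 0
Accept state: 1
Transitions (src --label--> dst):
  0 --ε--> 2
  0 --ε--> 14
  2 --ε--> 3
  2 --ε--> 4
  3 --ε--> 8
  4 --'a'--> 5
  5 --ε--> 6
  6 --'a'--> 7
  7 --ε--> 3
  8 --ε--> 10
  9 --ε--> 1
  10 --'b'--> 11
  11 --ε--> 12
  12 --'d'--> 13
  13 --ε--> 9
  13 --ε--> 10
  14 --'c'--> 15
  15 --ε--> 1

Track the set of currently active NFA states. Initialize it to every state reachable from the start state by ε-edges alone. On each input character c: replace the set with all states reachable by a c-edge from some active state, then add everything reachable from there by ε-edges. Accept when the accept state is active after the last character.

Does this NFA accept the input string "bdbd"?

S₀ = ε-closure({0}) = {0,2,3,4,8,10,14}
'b' @ 1: {11,12}
'd' @ 2: {1,9,10,13}  ✓accept
'b' @ 3: {11,12}
'd' @ 4: {1,9,10,13}  ✓accept
final: {1,9,10,13}; accept 1 in set

Answer: ACCEPT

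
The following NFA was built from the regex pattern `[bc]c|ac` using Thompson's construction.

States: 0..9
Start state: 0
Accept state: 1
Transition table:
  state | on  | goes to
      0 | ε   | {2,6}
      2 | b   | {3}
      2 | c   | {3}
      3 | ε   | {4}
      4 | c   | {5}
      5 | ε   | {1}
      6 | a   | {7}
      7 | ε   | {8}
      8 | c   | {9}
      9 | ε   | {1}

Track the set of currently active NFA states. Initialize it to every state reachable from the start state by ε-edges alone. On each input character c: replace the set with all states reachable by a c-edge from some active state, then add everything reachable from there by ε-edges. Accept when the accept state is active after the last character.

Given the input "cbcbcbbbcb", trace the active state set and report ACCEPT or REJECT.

Answer: REJECT

Steps:
start: ε-closure({0}) = {0,2,6}
'c' @ 1: {3,4}
'b' @ 2: {}  — state set empty
rest 'cbcbbbcb' ignored (set empty)
after full input: {}  (accept=1 not in)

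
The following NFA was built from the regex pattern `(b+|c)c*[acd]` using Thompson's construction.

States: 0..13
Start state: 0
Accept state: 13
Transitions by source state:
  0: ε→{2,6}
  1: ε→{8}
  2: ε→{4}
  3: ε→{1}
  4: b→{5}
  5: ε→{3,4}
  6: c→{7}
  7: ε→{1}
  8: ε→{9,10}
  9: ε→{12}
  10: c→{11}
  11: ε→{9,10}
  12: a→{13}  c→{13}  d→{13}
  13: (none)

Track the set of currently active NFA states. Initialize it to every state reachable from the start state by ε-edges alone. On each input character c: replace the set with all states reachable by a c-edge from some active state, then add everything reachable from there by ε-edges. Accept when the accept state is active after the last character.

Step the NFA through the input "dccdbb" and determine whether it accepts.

S₀ = ε-closure({0}) = {0,2,4,6}
'd' @ 1: {}  — state set empty
rest 'ccdbb' ignored (set empty)
final: {}; accept 13 not in set

Answer: REJECT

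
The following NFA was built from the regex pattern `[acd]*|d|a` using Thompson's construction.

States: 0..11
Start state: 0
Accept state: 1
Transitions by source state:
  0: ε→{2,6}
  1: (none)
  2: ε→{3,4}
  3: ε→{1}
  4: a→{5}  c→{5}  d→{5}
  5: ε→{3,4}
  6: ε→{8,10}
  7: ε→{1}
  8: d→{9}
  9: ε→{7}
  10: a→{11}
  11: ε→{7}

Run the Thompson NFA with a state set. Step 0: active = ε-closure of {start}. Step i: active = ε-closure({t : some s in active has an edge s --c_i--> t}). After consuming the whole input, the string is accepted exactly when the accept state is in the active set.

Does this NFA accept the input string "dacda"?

Answer: ACCEPT

Trace:
S₀ = ε-closure({0}) = {0,1,2,3,4,6,8,10}
'd' @ 1: {1,3,4,5,7,9}  [accepting]
'a' @ 2: {1,3,4,5}  [accepting]
'c' @ 3: {1,3,4,5}  [accepting]
'd' @ 4: {1,3,4,5}  [accepting]
'a' @ 5: {1,3,4,5}  [accepting]
after full input: {1,3,4,5}  (accept=1 in)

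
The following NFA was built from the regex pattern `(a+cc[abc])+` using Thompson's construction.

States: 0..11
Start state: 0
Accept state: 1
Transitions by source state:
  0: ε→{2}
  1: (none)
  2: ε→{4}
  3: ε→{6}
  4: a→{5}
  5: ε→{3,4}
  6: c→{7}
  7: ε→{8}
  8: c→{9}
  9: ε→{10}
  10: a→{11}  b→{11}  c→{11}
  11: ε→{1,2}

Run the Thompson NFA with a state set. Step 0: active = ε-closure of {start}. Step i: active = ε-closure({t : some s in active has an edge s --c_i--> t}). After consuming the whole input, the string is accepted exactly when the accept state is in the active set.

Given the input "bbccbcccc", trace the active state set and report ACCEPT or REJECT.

initial (ε-close {0}): {0,2,4}
'b' @ 1: {}  — dead — no transitions
rest 'bccbcccc' ignored (set empty)
after full input: {}  (accept=1 not in)

Answer: REJECT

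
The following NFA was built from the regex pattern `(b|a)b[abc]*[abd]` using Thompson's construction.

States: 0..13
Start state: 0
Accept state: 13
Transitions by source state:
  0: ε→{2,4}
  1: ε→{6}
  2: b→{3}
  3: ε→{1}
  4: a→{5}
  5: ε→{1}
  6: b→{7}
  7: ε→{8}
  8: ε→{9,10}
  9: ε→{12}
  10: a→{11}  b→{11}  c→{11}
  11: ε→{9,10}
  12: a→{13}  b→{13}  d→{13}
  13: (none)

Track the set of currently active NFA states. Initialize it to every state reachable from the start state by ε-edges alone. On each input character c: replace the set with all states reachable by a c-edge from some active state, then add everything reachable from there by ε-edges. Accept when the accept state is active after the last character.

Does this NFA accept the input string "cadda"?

initial (ε-close {0}): {0,2,4}
'c' @ 1: {}  — state set empty
rest 'adda' ignored (set empty)
end set {} — state 13 not in

Answer: REJECT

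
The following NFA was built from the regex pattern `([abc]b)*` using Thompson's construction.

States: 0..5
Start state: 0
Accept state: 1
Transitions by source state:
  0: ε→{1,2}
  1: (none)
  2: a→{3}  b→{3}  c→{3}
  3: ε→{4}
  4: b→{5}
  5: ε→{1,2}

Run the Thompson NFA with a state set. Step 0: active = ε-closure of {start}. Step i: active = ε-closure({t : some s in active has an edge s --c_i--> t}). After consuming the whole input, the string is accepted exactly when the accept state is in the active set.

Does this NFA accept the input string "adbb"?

Answer: REJECT

Steps:
S₀ = ε-closure({0}) = {0,1,2}
'a' @ 1: {3,4}
'd' @ 2: {}  — state set empty
rest 'bb' ignored (set empty)
end set {} — state 1 not in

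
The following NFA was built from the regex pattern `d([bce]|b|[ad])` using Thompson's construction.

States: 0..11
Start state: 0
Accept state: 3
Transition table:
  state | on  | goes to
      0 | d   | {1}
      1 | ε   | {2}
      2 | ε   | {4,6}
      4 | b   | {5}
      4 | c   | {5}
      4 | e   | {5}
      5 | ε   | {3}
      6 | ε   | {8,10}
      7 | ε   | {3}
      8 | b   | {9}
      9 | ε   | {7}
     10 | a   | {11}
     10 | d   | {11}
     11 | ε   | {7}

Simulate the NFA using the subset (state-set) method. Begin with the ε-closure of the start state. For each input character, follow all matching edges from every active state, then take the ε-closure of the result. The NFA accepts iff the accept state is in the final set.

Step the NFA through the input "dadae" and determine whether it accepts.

S₀ = ε-closure({0}) = {0}
'd' @ 1: {1,2,4,6,8,10}
'a' @ 2: {3,7,11}  (accept∈set)
'd' @ 3: {}  — state set empty
rest 'ae' ignored (set empty)
final: {}; accept 3 not in set

Answer: REJECT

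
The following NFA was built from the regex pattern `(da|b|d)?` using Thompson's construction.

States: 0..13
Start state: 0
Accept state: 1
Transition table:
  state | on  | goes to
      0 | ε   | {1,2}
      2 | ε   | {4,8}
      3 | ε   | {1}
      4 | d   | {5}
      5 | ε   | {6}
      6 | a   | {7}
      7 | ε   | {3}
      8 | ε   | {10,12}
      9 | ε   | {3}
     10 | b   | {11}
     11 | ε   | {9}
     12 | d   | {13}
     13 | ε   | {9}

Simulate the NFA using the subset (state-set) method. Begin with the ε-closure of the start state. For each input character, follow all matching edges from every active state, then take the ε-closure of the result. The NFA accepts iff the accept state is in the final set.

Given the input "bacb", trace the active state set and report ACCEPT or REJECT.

start: ε-closure({0}) = {0,1,2,4,8,10,12}
'b' @ 1: {1,3,9,11}  [accepting]
'a' @ 2: {}  — dead — no transitions
rest 'cb' ignored (set empty)
end set {} — state 1 not in

Answer: REJECT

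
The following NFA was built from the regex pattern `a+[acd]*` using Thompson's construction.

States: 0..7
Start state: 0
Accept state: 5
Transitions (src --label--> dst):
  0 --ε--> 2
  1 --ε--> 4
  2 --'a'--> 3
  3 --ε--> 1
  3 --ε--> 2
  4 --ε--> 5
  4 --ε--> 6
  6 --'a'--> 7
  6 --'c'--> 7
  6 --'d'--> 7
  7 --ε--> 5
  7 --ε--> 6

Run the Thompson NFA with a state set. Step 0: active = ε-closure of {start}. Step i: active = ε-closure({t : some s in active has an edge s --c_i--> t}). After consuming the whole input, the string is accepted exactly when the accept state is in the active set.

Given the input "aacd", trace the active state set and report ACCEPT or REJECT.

initial (ε-close {0}): {0,2}
'a' @ 1: {1,2,3,4,5,6}  (accept∈set)
'a' @ 2: {1,2,3,4,5,6,7}  (accept∈set)
'c' @ 3: {5,6,7}  (accept∈set)
'd' @ 4: {5,6,7}  (accept∈set)
after full input: {5,6,7}  (accept=5 in)

Answer: ACCEPT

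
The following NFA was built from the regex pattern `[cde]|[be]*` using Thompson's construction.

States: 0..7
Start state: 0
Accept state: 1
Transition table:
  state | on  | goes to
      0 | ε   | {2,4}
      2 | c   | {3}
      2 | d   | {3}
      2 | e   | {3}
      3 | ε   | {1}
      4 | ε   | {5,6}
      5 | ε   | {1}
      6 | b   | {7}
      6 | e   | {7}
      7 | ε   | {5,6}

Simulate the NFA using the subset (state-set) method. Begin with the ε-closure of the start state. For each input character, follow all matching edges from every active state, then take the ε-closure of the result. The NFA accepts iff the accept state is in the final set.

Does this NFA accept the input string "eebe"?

Answer: ACCEPT

Steps:
S₀ = ε-closure({0}) = {0,1,2,4,5,6}
'e' @ 1: {1,3,5,6,7}  ✓accept
'e' @ 2: {1,5,6,7}  ✓accept
'b' @ 3: {1,5,6,7}  ✓accept
'e' @ 4: {1,5,6,7}  ✓accept
after full input: {1,5,6,7}  (accept=1 in)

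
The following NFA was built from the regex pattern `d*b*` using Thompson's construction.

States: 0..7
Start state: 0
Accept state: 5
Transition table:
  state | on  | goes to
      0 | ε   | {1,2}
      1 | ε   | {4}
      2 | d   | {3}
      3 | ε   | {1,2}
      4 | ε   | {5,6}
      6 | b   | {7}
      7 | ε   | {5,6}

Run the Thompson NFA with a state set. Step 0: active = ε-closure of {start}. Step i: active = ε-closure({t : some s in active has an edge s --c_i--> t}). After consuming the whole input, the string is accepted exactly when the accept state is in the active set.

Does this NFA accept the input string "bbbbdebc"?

start: ε-closure({0}) = {0,1,2,4,5,6}
'b' @ 1: {5,6,7}  (accept∈set)
'b' @ 2: {5,6,7}  (accept∈set)
'b' @ 3: {5,6,7}  (accept∈set)
'b' @ 4: {5,6,7}  (accept∈set)
'd' @ 5: {}  — state set empty
rest 'ebc' ignored (set empty)
end set {} — state 5 not in

Answer: REJECT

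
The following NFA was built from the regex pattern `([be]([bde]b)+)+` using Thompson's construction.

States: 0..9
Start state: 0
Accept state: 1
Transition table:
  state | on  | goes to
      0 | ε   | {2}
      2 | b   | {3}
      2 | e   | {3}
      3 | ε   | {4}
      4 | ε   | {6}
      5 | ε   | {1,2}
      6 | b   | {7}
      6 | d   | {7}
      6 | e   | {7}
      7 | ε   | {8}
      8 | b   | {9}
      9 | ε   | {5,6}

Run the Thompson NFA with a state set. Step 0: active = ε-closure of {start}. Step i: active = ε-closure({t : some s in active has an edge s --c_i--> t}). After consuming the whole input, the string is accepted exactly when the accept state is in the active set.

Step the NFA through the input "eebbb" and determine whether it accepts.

Answer: ACCEPT

Trace:
start: ε-closure({0}) = {0,2}
'e' @ 1: {3,4,6}
'e' @ 2: {7,8}
'b' @ 3: {1,2,5,6,9}  ✓accept
'b' @ 4: {3,4,6,7,8}
'b' @ 5: {1,2,5,6,7,8,9}  ✓accept
after full input: {1,2,5,6,7,8,9}  (accept=1 in)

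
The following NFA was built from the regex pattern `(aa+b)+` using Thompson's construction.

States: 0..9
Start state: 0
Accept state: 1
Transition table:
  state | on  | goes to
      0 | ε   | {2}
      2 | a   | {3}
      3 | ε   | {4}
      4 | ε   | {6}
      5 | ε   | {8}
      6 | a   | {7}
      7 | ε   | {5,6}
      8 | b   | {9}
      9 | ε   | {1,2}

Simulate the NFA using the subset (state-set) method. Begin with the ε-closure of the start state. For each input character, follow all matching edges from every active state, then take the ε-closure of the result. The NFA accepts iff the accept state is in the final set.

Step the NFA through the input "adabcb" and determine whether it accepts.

initial (ε-close {0}): {0,2}
'a' @ 1: {3,4,6}
'd' @ 2: {}  — dead — no transitions
rest 'abcb' ignored (set empty)
after full input: {}  (accept=1 not in)

Answer: REJECT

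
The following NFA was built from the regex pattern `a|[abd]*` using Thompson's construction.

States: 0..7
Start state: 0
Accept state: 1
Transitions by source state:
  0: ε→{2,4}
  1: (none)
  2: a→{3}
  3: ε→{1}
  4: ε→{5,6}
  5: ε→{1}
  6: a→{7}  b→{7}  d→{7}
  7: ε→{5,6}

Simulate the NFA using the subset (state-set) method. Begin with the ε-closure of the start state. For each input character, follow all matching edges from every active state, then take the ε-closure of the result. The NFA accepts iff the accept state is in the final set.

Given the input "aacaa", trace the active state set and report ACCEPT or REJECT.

Answer: REJECT

Trace:
S₀ = ε-closure({0}) = {0,1,2,4,5,6}
'a' @ 1: {1,3,5,6,7}  ✓accept
'a' @ 2: {1,5,6,7}  ✓accept
'c' @ 3: {}  — state set empty
rest 'aa' ignored (set empty)
end set {} — state 1 not in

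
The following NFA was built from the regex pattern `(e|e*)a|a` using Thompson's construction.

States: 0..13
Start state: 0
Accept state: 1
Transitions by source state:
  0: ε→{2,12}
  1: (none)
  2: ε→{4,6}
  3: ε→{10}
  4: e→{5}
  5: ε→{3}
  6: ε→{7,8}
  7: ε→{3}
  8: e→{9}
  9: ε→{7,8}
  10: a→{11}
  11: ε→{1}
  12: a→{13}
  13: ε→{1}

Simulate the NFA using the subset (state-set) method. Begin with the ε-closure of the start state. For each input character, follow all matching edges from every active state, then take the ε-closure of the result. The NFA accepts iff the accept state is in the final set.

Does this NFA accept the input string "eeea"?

Answer: ACCEPT

Trace:
start: ε-closure({0}) = {0,2,3,4,6,7,8,10,12}
'e' @ 1: {3,5,7,8,9,10}
'e' @ 2: {3,7,8,9,10}
'e' @ 3: {3,7,8,9,10}
'a' @ 4: {1,11}  ✓accept
final: {1,11}; accept 1 in set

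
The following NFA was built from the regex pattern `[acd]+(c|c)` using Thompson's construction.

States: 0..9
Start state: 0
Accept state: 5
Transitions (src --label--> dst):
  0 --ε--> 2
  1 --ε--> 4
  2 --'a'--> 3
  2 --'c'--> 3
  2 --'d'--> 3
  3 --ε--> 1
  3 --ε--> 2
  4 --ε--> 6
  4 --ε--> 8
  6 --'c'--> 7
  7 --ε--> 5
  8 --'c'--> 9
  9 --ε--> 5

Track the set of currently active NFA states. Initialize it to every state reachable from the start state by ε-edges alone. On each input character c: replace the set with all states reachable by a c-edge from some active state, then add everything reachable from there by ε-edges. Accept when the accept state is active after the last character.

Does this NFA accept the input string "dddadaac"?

S₀ = ε-closure({0}) = {0,2}
'd' @ 1: {1,2,3,4,6,8}
'd' @ 2: {1,2,3,4,6,8}
'd' @ 3: {1,2,3,4,6,8}
'a' @ 4: {1,2,3,4,6,8}
'd' @ 5: {1,2,3,4,6,8}
'a' @ 6: {1,2,3,4,6,8}
'a' @ 7: {1,2,3,4,6,8}
'c' @ 8: {1,2,3,4,5,6,7,8,9}  (accept∈set)
end set {1,2,3,4,5,6,7,8,9} — state 5 in

Answer: ACCEPT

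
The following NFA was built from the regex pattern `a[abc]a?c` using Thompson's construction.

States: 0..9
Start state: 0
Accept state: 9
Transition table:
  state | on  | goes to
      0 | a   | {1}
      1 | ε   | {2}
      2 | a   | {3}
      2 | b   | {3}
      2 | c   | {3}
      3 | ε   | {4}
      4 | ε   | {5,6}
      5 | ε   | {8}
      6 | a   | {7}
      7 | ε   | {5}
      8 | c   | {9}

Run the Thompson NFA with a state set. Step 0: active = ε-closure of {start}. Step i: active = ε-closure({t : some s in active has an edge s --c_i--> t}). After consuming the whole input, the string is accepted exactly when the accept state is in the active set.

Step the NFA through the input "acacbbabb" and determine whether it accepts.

S₀ = ε-closure({0}) = {0}
'a' @ 1: {1,2}
'c' @ 2: {3,4,5,6,8}
'a' @ 3: {5,7,8}
'c' @ 4: {9}  ✓accept
'b' @ 5: {}  — no active states
rest 'babb' ignored (set empty)
final: {}; accept 9 not in set

Answer: REJECT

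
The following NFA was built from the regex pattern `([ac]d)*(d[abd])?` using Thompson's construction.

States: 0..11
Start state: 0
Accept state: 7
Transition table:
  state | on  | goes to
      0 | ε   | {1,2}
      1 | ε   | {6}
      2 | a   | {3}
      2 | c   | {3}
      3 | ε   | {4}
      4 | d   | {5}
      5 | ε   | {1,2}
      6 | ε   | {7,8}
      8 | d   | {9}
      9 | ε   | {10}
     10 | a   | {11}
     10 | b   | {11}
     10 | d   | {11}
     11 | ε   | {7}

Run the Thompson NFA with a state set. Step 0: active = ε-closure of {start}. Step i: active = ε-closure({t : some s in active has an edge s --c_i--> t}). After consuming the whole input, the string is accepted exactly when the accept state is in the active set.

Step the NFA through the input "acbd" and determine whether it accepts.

Answer: REJECT

Trace:
initial (ε-close {0}): {0,1,2,6,7,8}
'a' @ 1: {3,4}
'c' @ 2: {}  — dead — no transitions
rest 'bd' ignored (set empty)
end set {} — state 7 not in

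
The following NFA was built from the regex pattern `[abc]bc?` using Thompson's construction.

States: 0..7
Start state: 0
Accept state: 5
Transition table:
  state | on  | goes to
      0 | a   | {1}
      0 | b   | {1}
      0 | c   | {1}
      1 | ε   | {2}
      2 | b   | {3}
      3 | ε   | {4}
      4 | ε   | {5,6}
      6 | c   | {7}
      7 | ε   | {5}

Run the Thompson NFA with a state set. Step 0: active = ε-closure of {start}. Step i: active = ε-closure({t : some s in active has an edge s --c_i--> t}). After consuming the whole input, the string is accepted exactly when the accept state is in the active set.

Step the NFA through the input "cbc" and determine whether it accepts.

initial (ε-close {0}): {0}
'c' @ 1: {1,2}
'b' @ 2: {3,4,5,6}  (accept∈set)
'c' @ 3: {5,7}  (accept∈set)
final: {5,7}; accept 5 in set

Answer: ACCEPT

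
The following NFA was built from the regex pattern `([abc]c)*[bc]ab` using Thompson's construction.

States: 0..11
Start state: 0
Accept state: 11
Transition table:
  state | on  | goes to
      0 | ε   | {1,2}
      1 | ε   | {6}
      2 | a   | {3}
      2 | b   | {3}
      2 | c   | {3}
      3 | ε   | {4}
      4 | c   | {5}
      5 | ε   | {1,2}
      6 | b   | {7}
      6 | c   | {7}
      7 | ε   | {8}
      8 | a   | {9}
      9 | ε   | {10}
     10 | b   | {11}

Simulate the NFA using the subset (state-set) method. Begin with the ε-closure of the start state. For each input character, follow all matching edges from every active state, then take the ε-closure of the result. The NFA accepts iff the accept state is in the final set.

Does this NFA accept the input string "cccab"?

initial (ε-close {0}): {0,1,2,6}
'c' @ 1: {3,4,7,8}
'c' @ 2: {1,2,5,6}
'c' @ 3: {3,4,7,8}
'a' @ 4: {9,10}
'b' @ 5: {11}  [accepting]
end set {11} — state 11 in

Answer: ACCEPT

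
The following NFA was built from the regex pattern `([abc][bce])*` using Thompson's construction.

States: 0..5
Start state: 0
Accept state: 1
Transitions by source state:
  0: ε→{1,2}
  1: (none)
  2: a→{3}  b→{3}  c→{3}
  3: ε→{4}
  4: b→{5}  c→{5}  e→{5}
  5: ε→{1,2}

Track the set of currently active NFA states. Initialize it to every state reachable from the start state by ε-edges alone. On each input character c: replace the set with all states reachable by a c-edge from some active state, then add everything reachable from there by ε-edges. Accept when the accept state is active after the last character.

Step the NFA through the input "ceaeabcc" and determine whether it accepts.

start: ε-closure({0}) = {0,1,2}
'c' @ 1: {3,4}
'e' @ 2: {1,2,5}  ✓accept
'a' @ 3: {3,4}
'e' @ 4: {1,2,5}  ✓accept
'a' @ 5: {3,4}
'b' @ 6: {1,2,5}  ✓accept
'c' @ 7: {3,4}
'c' @ 8: {1,2,5}  ✓accept
final: {1,2,5}; accept 1 in set

Answer: ACCEPT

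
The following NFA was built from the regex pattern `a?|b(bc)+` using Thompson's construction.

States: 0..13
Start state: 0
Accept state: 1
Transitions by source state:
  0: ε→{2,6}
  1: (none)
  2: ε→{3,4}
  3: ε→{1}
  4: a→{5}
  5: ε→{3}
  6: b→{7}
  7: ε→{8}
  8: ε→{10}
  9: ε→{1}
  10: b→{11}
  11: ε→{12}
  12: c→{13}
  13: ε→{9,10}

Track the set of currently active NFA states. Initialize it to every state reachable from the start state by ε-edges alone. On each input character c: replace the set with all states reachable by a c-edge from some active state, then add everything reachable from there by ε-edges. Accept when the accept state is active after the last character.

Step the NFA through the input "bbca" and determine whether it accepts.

S₀ = ε-closure({0}) = {0,1,2,3,4,6}
'b' @ 1: {7,8,10}
'b' @ 2: {11,12}
'c' @ 3: {1,9,10,13}  (accept∈set)
'a' @ 4: {}  — no active states
final: {}; accept 1 not in set

Answer: REJECT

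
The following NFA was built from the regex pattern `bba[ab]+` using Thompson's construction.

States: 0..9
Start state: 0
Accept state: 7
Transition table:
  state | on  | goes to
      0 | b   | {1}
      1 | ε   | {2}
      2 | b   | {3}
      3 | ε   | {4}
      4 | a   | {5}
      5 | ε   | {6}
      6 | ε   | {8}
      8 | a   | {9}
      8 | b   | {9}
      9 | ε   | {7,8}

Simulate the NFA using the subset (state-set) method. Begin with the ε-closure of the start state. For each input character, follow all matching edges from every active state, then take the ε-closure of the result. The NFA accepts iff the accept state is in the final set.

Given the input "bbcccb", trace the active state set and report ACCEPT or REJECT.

start: ε-closure({0}) = {0}
'b' @ 1: {1,2}
'b' @ 2: {3,4}
'c' @ 3: {}  — no active states
rest 'ccb' ignored (set empty)
final: {}; accept 7 not in set

Answer: REJECT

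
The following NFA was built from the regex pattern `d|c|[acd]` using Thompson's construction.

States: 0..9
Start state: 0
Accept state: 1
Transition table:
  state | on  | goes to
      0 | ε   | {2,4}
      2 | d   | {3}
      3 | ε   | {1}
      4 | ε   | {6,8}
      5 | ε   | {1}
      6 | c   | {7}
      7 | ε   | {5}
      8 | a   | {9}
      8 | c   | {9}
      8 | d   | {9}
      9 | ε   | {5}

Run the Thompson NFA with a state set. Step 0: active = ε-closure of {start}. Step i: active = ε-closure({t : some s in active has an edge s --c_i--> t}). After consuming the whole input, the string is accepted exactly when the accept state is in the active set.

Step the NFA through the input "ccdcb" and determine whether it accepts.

S₀ = ε-closure({0}) = {0,2,4,6,8}
'c' @ 1: {1,5,7,9}  (accept∈set)
'c' @ 2: {}  — no active states
rest 'dcb' ignored (set empty)
end set {} — state 1 not in

Answer: REJECT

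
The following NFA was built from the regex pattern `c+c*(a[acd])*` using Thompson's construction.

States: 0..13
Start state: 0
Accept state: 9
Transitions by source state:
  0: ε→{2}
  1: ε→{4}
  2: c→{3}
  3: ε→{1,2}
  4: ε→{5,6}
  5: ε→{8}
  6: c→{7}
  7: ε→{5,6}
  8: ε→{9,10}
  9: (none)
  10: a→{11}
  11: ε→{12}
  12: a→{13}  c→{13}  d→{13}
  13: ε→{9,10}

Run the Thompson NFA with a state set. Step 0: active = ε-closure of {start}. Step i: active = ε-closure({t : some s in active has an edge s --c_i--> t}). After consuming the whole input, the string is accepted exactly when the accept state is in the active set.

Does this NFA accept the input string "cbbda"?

Answer: REJECT

Steps:
S₀ = ε-closure({0}) = {0,2}
'c' @ 1: {1,2,3,4,5,6,8,9,10}  [accepting]
'b' @ 2: {}  — state set empty
rest 'bda' ignored (set empty)
after full input: {}  (accept=9 not in)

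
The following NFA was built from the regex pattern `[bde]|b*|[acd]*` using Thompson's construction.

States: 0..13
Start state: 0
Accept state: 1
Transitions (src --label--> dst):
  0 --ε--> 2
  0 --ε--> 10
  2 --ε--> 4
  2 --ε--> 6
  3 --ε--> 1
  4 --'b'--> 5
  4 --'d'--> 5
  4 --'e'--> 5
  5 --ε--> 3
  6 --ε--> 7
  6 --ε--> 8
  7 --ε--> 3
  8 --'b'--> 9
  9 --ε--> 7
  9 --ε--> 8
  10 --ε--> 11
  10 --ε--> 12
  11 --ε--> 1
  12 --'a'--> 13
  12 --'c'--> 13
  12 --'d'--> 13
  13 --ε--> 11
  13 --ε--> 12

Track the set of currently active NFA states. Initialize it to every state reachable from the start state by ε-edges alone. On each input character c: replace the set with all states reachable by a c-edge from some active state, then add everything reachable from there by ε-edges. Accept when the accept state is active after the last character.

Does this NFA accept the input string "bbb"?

initial (ε-close {0}): {0,1,2,3,4,6,7,8,10,11,12}
'b' @ 1: {1,3,5,7,8,9}  [accepting]
'b' @ 2: {1,3,7,8,9}  [accepting]
'b' @ 3: {1,3,7,8,9}  [accepting]
final: {1,3,7,8,9}; accept 1 in set

Answer: ACCEPT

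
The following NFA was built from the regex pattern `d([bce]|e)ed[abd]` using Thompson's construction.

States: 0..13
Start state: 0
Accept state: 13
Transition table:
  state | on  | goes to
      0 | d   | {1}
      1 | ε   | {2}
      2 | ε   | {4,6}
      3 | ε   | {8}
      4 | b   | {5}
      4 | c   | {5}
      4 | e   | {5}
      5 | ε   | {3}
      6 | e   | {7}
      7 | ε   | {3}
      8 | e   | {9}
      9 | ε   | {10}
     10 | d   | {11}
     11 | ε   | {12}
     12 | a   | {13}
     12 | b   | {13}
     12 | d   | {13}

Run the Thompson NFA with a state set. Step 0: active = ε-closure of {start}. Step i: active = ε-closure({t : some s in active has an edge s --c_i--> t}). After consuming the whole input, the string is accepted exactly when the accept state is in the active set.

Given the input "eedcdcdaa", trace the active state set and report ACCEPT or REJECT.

Answer: REJECT

Derivation:
start: ε-closure({0}) = {0}
'e' @ 1: {}  — state set empty
rest 'edcdcdaa' ignored (set empty)
after full input: {}  (accept=13 not in)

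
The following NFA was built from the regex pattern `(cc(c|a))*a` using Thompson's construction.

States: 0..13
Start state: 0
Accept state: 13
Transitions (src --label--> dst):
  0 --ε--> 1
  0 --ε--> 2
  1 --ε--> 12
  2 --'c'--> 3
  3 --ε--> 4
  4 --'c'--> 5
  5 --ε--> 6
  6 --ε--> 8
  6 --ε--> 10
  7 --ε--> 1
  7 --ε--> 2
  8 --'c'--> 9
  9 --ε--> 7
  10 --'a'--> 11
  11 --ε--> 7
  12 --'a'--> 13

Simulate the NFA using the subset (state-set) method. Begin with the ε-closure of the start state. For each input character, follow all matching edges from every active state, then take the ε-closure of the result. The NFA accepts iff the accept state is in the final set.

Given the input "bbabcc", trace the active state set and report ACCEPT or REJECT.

S₀ = ε-closure({0}) = {0,1,2,12}
'b' @ 1: {}  — state set empty
rest 'babcc' ignored (set empty)
end set {} — state 13 not in

Answer: REJECT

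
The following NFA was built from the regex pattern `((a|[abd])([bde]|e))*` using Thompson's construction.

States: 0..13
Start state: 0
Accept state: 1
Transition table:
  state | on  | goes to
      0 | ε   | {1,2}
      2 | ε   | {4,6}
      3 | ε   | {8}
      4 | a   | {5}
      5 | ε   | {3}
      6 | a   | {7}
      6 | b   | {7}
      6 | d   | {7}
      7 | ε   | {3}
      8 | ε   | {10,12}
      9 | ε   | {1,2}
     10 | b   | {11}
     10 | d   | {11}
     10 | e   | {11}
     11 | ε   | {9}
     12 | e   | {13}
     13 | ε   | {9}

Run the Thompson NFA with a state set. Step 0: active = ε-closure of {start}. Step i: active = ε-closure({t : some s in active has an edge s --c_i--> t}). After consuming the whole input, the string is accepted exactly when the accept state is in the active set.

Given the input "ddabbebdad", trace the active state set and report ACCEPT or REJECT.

start: ε-closure({0}) = {0,1,2,4,6}
'd' @ 1: {3,7,8,10,12}
'd' @ 2: {1,2,4,6,9,11}  ✓accept
'a' @ 3: {3,5,7,8,10,12}
'b' @ 4: {1,2,4,6,9,11}  ✓accept
'b' @ 5: {3,7,8,10,12}
'e' @ 6: {1,2,4,6,9,11,13}  ✓accept
'b' @ 7: {3,7,8,10,12}
'd' @ 8: {1,2,4,6,9,11}  ✓accept
'a' @ 9: {3,5,7,8,10,12}
'd' @ 10: {1,2,4,6,9,11}  ✓accept
end set {1,2,4,6,9,11} — state 1 in

Answer: ACCEPT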